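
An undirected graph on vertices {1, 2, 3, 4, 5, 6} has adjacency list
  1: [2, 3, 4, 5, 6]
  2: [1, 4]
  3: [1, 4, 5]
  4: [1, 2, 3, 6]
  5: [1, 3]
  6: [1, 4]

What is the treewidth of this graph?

2

A width-2 tree decomposition is:
Bags: B1 = {1, 2, 4}  B2 = {1, 3, 4}  B3 = {1, 4, 6}  B4 = {1, 3, 5}
Tree: B1–B2, B1–B3, B2–B4
The largest bag has 3 vertices, giving width 2; this decomposition certifies tw(G) ≤ 2. For the lower bound, the 3 vertices {1, 2, 4} are pairwise adjacent, and any tree decomposition puts a clique entirely inside one bag — forcing width ≥ 2. Hence tw(G) = 2 exactly.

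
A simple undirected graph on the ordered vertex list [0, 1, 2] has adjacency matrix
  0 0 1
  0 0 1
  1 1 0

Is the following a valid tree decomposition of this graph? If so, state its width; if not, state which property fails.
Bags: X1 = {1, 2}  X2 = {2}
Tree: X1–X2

No — vertex 0 appears in no bag.

A tree decomposition must satisfy three properties: every vertex lies in some bag; for every edge, both endpoints lie together in some bag; and for every vertex, the bags containing it form a connected subtree. Here vertex 0 appears in no bag, so the decomposition is invalid.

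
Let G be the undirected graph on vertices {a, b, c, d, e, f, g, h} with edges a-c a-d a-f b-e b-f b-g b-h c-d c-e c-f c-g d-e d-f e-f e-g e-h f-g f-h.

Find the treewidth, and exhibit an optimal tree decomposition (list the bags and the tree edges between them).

The largest bag has 4 vertices, giving width 3; this decomposition certifies tw(G) ≤ 3. For the lower bound, the 4 vertices {c, d, e, f} are pairwise adjacent, and any tree decomposition puts a clique entirely inside one bag — forcing width ≥ 3. Therefore the treewidth is 3.

Treewidth 3.
One optimal decomposition is:
Bags: B1 = {c, e, f, g}  B2 = {b, e, f, g}  B3 = {c, d, e, f}  B4 = {b, e, f, h}  B5 = {a, c, d, f}
Tree: B1–B2, B1–B3, B2–B4, B3–B5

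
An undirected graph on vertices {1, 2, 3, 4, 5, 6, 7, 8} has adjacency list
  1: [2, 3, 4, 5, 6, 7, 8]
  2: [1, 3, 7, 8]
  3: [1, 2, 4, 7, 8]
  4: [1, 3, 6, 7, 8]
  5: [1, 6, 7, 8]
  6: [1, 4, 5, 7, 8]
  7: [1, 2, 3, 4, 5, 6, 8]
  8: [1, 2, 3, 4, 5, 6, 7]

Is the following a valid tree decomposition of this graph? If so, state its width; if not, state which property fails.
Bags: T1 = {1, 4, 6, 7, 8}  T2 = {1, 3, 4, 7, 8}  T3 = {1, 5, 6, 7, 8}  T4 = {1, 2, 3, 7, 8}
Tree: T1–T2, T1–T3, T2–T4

Yes; width 4.

Vertex coverage: the bags together contain {1, 2, 3, 4, 5, 6, 7, 8}, the full vertex set. Edge coverage: each edge of G has both endpoints in at least one bag. Running intersection: for every vertex, the bags containing it form a connected subtree. All three properties hold, so this is a valid tree decomposition of width max|bag| − 1 = 4, and hence tw(G) ≤ 4.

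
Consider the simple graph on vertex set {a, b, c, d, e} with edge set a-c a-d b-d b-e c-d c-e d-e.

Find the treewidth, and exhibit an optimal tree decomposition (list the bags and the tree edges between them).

The largest bag has 3 vertices, giving width 2; this decomposition certifies tw(G) ≤ 2. On the other hand G contains the 3-clique {c, d, e}. A clique must lie in a single bag of any decomposition, so no decomposition can have width below 2. Therefore the treewidth is 2.

Treewidth 2.
Bags: B1 = {b, d, e}  B2 = {c, d, e}  B3 = {a, c, d}
Tree: B1–B2, B2–B3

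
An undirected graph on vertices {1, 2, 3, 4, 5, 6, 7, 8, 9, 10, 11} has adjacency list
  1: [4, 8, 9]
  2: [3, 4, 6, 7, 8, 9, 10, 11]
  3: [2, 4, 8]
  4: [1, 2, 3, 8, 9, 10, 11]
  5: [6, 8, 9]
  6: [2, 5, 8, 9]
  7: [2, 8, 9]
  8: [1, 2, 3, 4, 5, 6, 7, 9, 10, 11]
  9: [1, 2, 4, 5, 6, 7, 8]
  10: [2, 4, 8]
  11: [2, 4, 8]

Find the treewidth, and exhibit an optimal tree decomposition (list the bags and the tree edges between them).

Each bag holds 4 vertices, so the decomposition has width 3, which upper-bounds the treewidth. Conversely, {1, 4, 8, 9} is a clique of size 4, and the vertices of any clique must share a bag in every tree decomposition; so some bag has ≥ 4 vertices and tw(G) ≥ 3. The upper and lower bounds meet at 3, so that is the treewidth.

Treewidth 3.
One such decomposition:
Bags: B1 = {2, 7, 8, 9}  B2 = {2, 4, 8, 9}  B3 = {2, 4, 8, 10}  B4 = {2, 6, 8, 9}  B5 = {2, 4, 8, 11}  B6 = {1, 4, 8, 9}  B7 = {5, 6, 8, 9}  B8 = {2, 3, 4, 8}
Tree: B1–B2, B2–B3, B2–B4, B2–B5, B2–B6, B4–B7, B2–B8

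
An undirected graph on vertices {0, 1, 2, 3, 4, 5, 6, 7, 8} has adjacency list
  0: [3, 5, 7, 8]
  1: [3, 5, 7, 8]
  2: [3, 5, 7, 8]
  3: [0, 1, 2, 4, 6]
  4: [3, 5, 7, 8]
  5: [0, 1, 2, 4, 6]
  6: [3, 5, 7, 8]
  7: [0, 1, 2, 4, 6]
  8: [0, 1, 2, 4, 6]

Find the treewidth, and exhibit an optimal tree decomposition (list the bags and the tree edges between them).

Treewidth 4.
One optimal decomposition is:
Bags: B1 = {2, 3, 5, 7, 8}  B2 = {0, 3, 5, 7, 8}  B3 = {3, 4, 5, 7, 8}  B4 = {3, 5, 6, 7, 8}  B5 = {1, 3, 5, 7, 8}
Tree: B1–B2, B2–B3, B3–B4, B4–B5

Each bag holds 5 vertices, so the decomposition has width 4, which upper-bounds the treewidth. For the lower bound: the 5 vertex sets {2,8}, {0,5}, {3,4}, {7}, {6} are disjoint, each induces a connected subgraph, and every pair is joined by at least one edge of G. Contracting each set to a single vertex therefore yields K_{5} as a minor, and since treewidth is minor-monotone, tw(G) ≥ tw(K_{5}) = 4. Combining the bounds, tw(G) = 4.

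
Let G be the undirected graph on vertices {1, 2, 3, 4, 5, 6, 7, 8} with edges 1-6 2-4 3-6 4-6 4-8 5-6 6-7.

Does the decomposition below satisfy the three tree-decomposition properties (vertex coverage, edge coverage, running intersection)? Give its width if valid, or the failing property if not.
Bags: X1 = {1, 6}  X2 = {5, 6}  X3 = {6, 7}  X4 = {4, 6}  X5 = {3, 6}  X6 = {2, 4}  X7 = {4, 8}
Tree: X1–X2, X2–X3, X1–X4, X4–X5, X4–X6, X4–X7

Yes; width 1.

Checking the three conditions: (i) the bags cover all of {1, 2, 3, 4, 5, 6, 7, 8}; (ii) for each edge, some bag contains both endpoints; (iii) the bags containing any fixed vertex form a subtree. All hold, so the decomposition is valid with width 2 − 1 = 1.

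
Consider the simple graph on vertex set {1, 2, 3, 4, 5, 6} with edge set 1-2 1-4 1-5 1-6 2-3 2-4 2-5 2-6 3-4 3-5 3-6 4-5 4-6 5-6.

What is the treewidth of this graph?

A width-4 tree decomposition is:
Bags: B1 = {1, 2, 4, 5, 6}  B2 = {2, 3, 4, 5, 6}
Tree: B1–B2
Each bag holds 5 vertices, so the decomposition has width 4, which upper-bounds the treewidth. On the other hand G contains the 5-clique {1, 2, 4, 5, 6}. A clique must lie in a single bag of any decomposition, so no decomposition can have width below 4. The upper and lower bounds meet at 4, so that is the treewidth.

4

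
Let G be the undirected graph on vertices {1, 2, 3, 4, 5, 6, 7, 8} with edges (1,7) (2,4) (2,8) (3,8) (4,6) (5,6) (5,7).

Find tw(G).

A width-1 tree decomposition is:
Bags: B1 = {1, 7}  B2 = {5, 7}  B3 = {5, 6}  B4 = {4, 6}  B5 = {2, 4}  B6 = {2, 8}  B7 = {3, 8}
Tree: B1–B2, B2–B3, B3–B4, B4–B5, B5–B6, B6–B7
Each bag holds 2 vertices, so the decomposition has width 1, which upper-bounds the treewidth. Since G has at least one edge (e.g. 1–7), it is not an edgeless graph, so tw(G) ≥ 1. The upper and lower bounds meet at 1, so that is the treewidth.

1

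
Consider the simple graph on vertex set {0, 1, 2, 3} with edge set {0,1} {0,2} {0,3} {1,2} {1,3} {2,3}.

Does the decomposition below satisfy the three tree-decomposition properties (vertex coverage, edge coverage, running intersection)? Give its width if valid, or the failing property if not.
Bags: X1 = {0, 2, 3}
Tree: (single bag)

No — vertex 1 appears in no bag.

A tree decomposition must satisfy three properties: every vertex lies in some bag; for every edge, both endpoints lie together in some bag; and for every vertex, the bags containing it form a connected subtree. Here vertex 1 appears in no bag, so the decomposition is invalid.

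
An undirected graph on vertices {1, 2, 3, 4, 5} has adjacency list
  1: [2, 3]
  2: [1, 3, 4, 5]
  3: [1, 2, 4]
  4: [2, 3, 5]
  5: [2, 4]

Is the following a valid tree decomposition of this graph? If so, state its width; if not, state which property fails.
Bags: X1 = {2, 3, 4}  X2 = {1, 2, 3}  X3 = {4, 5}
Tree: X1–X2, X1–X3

A tree decomposition must satisfy three properties: every vertex lies in some bag; for every edge, both endpoints lie together in some bag; and for every vertex, the bags containing it form a connected subtree. Here edge (2,5) lies in no bag, so the decomposition is invalid.

No — edge (2,5) lies in no bag.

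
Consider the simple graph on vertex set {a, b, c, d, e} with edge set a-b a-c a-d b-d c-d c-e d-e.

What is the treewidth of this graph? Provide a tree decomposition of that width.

Treewidth 2.
One such decomposition:
Bags: B1 = {a, c, d}  B2 = {a, b, d}  B3 = {c, d, e}
Tree: B1–B2, B1–B3

Every bag has size at most 3, so the width is 3 − 1 = 2 and tw(G) ≤ 2. For the lower bound, the 3 vertices {c, d, e} are pairwise adjacent, and any tree decomposition puts a clique entirely inside one bag — forcing width ≥ 2. The upper and lower bounds meet at 2, so that is the treewidth.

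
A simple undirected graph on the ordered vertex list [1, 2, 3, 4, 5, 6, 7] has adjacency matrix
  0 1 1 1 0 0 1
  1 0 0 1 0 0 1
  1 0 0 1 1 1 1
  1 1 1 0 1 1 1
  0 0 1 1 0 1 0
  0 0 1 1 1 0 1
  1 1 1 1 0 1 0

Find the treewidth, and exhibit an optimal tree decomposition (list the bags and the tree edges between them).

Each bag holds 4 vertices, so the decomposition has width 3, which upper-bounds the treewidth. For the lower bound, the 4 vertices {1, 2, 4, 7} are pairwise adjacent, and any tree decomposition puts a clique entirely inside one bag — forcing width ≥ 3. Hence tw(G) = 3 exactly.

Treewidth 3.
One optimal decomposition is:
Bags: B1 = {1, 3, 4, 7}  B2 = {3, 4, 6, 7}  B3 = {3, 4, 5, 6}  B4 = {1, 2, 4, 7}
Tree: B1–B2, B2–B3, B1–B4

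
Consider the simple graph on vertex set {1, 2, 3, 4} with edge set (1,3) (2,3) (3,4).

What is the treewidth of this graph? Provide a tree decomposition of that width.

Every bag has size at most 2, so the width is 2 − 1 = 1 and tw(G) ≤ 1. Any graph with an edge has treewidth ≥ 1, and G has the edge 3–2. The upper and lower bounds meet at 1, so that is the treewidth.

Treewidth 1.
One such decomposition:
Bags: B1 = {2, 3}  B2 = {1, 3}  B3 = {3, 4}
Tree: B1–B2, B2–B3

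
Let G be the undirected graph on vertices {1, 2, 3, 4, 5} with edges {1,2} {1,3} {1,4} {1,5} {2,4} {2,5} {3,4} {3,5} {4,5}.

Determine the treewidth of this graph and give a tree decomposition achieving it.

Each bag holds 4 vertices, so the decomposition has width 3, which upper-bounds the treewidth. On the other hand G contains the 4-clique {1, 2, 4, 5}. A clique must lie in a single bag of any decomposition, so no decomposition can have width below 3. Combining the bounds, tw(G) = 3.

Treewidth 3.
Bags: B1 = {1, 3, 4, 5}  B2 = {1, 2, 4, 5}
Tree: B1–B2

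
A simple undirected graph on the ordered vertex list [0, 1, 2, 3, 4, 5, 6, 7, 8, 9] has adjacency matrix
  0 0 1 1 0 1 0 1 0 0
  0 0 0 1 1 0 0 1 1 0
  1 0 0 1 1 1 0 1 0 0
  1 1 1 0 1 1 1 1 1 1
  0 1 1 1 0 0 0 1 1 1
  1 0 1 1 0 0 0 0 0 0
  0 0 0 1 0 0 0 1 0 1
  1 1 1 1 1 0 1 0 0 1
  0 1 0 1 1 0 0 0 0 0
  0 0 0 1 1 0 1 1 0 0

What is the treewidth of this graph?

3

A width-3 tree decomposition is:
Bags: B1 = {3, 4, 7, 9}  B2 = {3, 6, 7, 9}  B3 = {2, 3, 4, 7}  B4 = {0, 2, 3, 7}  B5 = {0, 2, 3, 5}  B6 = {1, 3, 4, 7}  B7 = {1, 3, 4, 8}
Tree: B1–B2, B1–B3, B3–B4, B4–B5, B1–B6, B6–B7
The largest bag has 4 vertices, giving width 3; this decomposition certifies tw(G) ≤ 3. Conversely, {1, 3, 4, 8} is a clique of size 4, and the vertices of any clique must share a bag in every tree decomposition; so some bag has ≥ 4 vertices and tw(G) ≥ 3. Therefore the treewidth is 3.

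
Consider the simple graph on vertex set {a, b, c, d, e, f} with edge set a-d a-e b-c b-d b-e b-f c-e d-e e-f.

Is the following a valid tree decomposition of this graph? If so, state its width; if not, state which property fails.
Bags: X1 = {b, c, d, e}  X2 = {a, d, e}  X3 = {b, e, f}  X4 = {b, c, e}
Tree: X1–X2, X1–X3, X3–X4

A tree decomposition must satisfy three properties: every vertex lies in some bag; for every edge, both endpoints lie together in some bag; and for every vertex, the bags containing it form a connected subtree. Here bags containing vertex c are not connected in the tree, so the decomposition is invalid.

No — bags containing vertex c are not connected in the tree.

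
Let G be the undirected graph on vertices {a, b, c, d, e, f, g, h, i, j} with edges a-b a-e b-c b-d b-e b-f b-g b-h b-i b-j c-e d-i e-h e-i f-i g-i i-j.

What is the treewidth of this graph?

A width-2 tree decomposition is:
Bags: B1 = {b, d, i}  B2 = {b, e, i}  B3 = {b, i, j}  B4 = {b, g, i}  B5 = {a, b, e}  B6 = {b, c, e}  B7 = {b, e, h}  B8 = {b, f, i}
Tree: B1–B2, B1–B3, B1–B4, B2–B5, B5–B6, B2–B7, B2–B8
Each bag holds 3 vertices, so the decomposition has width 2, which upper-bounds the treewidth. Conversely, {b, e, h} is a clique of size 3, and the vertices of any clique must share a bag in every tree decomposition; so some bag has ≥ 3 vertices and tw(G) ≥ 2. Hence tw(G) = 2 exactly.

2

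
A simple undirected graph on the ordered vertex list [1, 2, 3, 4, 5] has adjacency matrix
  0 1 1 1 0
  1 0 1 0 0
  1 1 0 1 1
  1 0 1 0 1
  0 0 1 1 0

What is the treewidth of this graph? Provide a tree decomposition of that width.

Every bag has size at most 3, so the width is 3 − 1 = 2 and tw(G) ≤ 2. On the other hand G contains the 3-clique {1, 2, 3}. A clique must lie in a single bag of any decomposition, so no decomposition can have width below 2. Combining the bounds, tw(G) = 2.

Treewidth 2.
One optimal decomposition is:
Bags: B1 = {3, 4, 5}  B2 = {1, 3, 4}  B3 = {1, 2, 3}
Tree: B1–B2, B2–B3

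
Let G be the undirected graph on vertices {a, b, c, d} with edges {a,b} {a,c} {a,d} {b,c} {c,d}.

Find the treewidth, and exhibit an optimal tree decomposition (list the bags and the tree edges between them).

Treewidth 2.
One optimal decomposition is:
Bags: B1 = {a, b, c}  B2 = {a, c, d}
Tree: B1–B2

The largest bag has 3 vertices, giving width 2; this decomposition certifies tw(G) ≤ 2. Conversely, {a, c, d} is a clique of size 3, and the vertices of any clique must share a bag in every tree decomposition; so some bag has ≥ 3 vertices and tw(G) ≥ 2. The upper and lower bounds meet at 2, so that is the treewidth.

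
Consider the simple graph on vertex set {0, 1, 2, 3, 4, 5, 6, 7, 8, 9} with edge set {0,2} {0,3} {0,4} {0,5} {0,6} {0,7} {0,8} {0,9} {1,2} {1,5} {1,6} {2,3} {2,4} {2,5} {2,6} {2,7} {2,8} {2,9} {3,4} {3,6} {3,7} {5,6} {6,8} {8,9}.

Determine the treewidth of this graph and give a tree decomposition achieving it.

Treewidth 3.
One optimal decomposition is:
Bags: B1 = {0, 2, 5, 6}  B2 = {0, 2, 3, 6}  B3 = {0, 2, 3, 4}  B4 = {0, 2, 6, 8}  B5 = {1, 2, 5, 6}  B6 = {0, 2, 8, 9}  B7 = {0, 2, 3, 7}
Tree: B1–B2, B2–B3, B2–B4, B1–B5, B4–B6, B2–B7

The largest bag has 4 vertices, giving width 3; this decomposition certifies tw(G) ≤ 3. For the lower bound, the 4 vertices {0, 2, 8, 9} are pairwise adjacent, and any tree decomposition puts a clique entirely inside one bag — forcing width ≥ 3. Hence tw(G) = 3 exactly.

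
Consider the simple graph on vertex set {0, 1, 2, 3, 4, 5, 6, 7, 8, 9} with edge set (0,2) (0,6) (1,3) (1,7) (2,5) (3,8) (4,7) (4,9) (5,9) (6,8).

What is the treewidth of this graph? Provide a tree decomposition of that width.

Treewidth 2.
One such decomposition:
Bags: B1 = {1, 4, 7}  B2 = {1, 3, 4}  B3 = {3, 4, 8}  B4 = {4, 6, 8}  B5 = {0, 4, 6}  B6 = {0, 2, 4}  B7 = {2, 4, 5}  B8 = {4, 5, 9}
Tree: B1–B2, B2–B3, B3–B4, B4–B5, B5–B6, B6–B7, B7–B8

The largest bag has 3 vertices, giving width 2; this decomposition certifies tw(G) ≤ 2. The edges 4–7–1–3–8–6–0–2–5–9–4 form a cycle, so G is not a tree and its treewidth is at least 2. Hence tw(G) = 2 exactly.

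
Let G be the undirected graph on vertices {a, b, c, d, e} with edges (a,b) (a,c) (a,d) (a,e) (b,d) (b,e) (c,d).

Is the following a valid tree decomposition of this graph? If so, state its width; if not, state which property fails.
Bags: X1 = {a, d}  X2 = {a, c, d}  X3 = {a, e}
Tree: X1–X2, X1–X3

No — vertex b appears in no bag.

A tree decomposition must satisfy three properties: every vertex lies in some bag; for every edge, both endpoints lie together in some bag; and for every vertex, the bags containing it form a connected subtree. Here vertex b appears in no bag, so the decomposition is invalid.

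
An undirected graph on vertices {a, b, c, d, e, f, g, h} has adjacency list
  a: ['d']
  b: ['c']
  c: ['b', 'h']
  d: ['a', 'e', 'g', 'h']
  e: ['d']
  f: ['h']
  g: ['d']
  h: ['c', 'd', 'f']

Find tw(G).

A width-1 tree decomposition is:
Bags: B1 = {c, h}  B2 = {d, h}  B3 = {d, e}  B4 = {f, h}  B5 = {a, d}  B6 = {d, g}  B7 = {b, c}
Tree: B1–B2, B2–B3, B2–B4, B3–B5, B5–B6, B1–B7
The largest bag has 2 vertices, giving width 1; this decomposition certifies tw(G) ≤ 1. Any graph with an edge has treewidth ≥ 1, and G has the edge h–c. Therefore the treewidth is 1.

1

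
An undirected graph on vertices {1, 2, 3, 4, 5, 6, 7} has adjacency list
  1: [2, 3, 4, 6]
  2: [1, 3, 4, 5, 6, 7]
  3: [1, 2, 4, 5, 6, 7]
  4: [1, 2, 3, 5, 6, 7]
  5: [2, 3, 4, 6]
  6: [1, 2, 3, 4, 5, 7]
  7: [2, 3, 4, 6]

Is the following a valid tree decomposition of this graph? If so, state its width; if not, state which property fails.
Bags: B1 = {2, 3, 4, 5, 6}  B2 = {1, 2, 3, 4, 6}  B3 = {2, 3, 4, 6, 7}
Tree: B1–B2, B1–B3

Yes; width 4.

Every vertex of G appears in some bag (union = {1, 2, 3, 4, 5, 6, 7}); every edge is covered by a bag; and for each vertex v the set of bags containing v is connected in the bag tree. The decomposition is therefore valid. The largest bag has 5 vertices, so the width is 4.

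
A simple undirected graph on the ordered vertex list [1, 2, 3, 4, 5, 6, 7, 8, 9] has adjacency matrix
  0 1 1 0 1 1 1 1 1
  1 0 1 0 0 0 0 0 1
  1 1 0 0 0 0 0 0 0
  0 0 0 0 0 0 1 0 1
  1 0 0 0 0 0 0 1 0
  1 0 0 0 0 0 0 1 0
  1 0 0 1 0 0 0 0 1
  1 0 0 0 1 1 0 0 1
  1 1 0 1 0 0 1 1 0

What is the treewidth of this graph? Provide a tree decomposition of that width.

Treewidth 2.
Bags: B1 = {1, 8, 9}  B2 = {1, 7, 9}  B3 = {1, 2, 9}  B4 = {1, 2, 3}  B5 = {1, 5, 8}  B6 = {1, 6, 8}  B7 = {4, 7, 9}
Tree: B1–B2, B2–B3, B3–B4, B1–B5, B5–B6, B2–B7

Every bag has size at most 3, so the width is 3 − 1 = 2 and tw(G) ≤ 2. Conversely, {1, 8, 9} is a clique of size 3, and the vertices of any clique must share a bag in every tree decomposition; so some bag has ≥ 3 vertices and tw(G) ≥ 2. Hence tw(G) = 2 exactly.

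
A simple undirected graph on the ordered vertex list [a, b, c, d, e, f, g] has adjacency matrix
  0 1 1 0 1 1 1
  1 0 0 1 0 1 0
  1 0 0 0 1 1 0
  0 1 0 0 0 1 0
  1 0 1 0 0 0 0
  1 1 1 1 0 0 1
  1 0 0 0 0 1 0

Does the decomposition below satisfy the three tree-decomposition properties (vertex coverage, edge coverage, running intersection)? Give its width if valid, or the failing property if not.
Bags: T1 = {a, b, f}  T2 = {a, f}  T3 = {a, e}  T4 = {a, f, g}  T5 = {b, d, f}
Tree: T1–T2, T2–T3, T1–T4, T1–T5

A tree decomposition must satisfy three properties: every vertex lies in some bag; for every edge, both endpoints lie together in some bag; and for every vertex, the bags containing it form a connected subtree. Here vertex c appears in no bag, so the decomposition is invalid.

No — vertex c appears in no bag.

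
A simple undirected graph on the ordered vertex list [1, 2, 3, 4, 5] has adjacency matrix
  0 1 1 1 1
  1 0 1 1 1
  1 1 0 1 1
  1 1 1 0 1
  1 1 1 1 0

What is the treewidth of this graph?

4

A width-4 tree decomposition is:
Bags: B1 = {1, 2, 3, 4, 5}
Tree: (single bag)
A single bag containing all 5 vertices is trivially a valid decomposition of width 4. Conversely, {1, 2, 3, 4, 5} is a clique of size 5, and the vertices of any clique must share a bag in every tree decomposition; so some bag has ≥ 5 vertices and tw(G) ≥ 4. Therefore the treewidth is 4.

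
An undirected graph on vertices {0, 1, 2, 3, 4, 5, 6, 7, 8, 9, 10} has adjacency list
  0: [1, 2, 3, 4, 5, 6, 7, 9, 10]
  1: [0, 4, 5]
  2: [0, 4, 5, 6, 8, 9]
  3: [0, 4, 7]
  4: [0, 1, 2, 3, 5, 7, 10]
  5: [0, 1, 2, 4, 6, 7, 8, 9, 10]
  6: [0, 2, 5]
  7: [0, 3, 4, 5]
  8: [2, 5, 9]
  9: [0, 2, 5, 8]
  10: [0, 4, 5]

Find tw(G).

A width-3 tree decomposition is:
Bags: B1 = {0, 2, 5, 6}  B2 = {0, 2, 4, 5}  B3 = {0, 4, 5, 7}  B4 = {0, 2, 5, 9}  B5 = {0, 1, 4, 5}  B6 = {0, 4, 5, 10}  B7 = {0, 3, 4, 7}  B8 = {2, 5, 8, 9}
Tree: B1–B2, B2–B3, B2–B4, B2–B5, B2–B6, B3–B7, B4–B8
Each bag holds 4 vertices, so the decomposition has width 3, which upper-bounds the treewidth. For the lower bound, the 4 vertices {0, 3, 4, 7} are pairwise adjacent, and any tree decomposition puts a clique entirely inside one bag — forcing width ≥ 3. The upper and lower bounds meet at 3, so that is the treewidth.

3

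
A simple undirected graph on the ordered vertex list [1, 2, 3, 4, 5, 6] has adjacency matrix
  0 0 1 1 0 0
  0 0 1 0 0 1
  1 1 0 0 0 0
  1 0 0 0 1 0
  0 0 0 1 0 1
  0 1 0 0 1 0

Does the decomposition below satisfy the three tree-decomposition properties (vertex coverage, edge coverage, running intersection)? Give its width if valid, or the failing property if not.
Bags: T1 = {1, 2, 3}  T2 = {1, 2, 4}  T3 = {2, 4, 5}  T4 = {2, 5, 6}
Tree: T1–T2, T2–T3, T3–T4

Yes; width 2.

Vertex coverage: the bags together contain {1, 2, 3, 4, 5, 6}, the full vertex set. Edge coverage: each edge of G has both endpoints in at least one bag. Running intersection: for every vertex, the bags containing it form a connected subtree. All three properties hold, so this is a valid tree decomposition of width max|bag| − 1 = 2, and hence tw(G) ≤ 2.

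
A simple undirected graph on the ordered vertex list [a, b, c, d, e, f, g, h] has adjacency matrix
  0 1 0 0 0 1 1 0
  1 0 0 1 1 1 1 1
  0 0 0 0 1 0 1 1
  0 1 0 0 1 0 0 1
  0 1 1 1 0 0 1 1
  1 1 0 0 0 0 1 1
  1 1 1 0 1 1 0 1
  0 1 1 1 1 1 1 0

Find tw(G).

3

A width-3 tree decomposition is:
Bags: B1 = {b, e, g, h}  B2 = {b, d, e, h}  B3 = {c, e, g, h}  B4 = {b, f, g, h}  B5 = {a, b, f, g}
Tree: B1–B2, B1–B3, B1–B4, B4–B5
The largest bag has 4 vertices, giving width 3; this decomposition certifies tw(G) ≤ 3. On the other hand G contains the 4-clique {b, d, e, h}. A clique must lie in a single bag of any decomposition, so no decomposition can have width below 3. Therefore the treewidth is 3.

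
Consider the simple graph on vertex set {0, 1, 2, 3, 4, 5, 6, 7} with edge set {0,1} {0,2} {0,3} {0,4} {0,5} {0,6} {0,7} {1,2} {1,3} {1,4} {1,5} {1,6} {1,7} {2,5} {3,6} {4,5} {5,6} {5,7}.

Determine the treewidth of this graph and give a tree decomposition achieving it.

Each bag holds 4 vertices, so the decomposition has width 3, which upper-bounds the treewidth. For the lower bound, the 4 vertices {0, 1, 3, 6} are pairwise adjacent, and any tree decomposition puts a clique entirely inside one bag — forcing width ≥ 3. Combining the bounds, tw(G) = 3.

Treewidth 3.
One such decomposition:
Bags: B1 = {0, 1, 4, 5}  B2 = {0, 1, 5, 6}  B3 = {0, 1, 5, 7}  B4 = {0, 1, 3, 6}  B5 = {0, 1, 2, 5}
Tree: B1–B2, B2–B3, B2–B4, B3–B5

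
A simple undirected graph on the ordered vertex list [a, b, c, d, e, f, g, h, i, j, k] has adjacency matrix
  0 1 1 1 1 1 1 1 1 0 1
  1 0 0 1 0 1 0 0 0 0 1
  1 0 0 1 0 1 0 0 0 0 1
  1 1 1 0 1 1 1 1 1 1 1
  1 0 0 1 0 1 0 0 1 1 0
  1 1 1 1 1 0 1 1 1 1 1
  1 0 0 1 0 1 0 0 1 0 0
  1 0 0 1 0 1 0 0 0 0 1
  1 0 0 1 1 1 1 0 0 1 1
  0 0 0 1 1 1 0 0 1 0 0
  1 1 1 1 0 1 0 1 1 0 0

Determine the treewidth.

A width-4 tree decomposition is:
Bags: B1 = {a, d, f, i, k}  B2 = {a, c, d, f, k}  B3 = {a, d, e, f, i}  B4 = {a, d, f, h, k}  B5 = {a, d, f, g, i}  B6 = {d, e, f, i, j}  B7 = {a, b, d, f, k}
Tree: B1–B2, B1–B3, B2–B4, B1–B5, B3–B6, B1–B7
Every bag has size at most 5, so the width is 5 − 1 = 4 and tw(G) ≤ 4. On the other hand G contains the 5-clique {d, e, f, i, j}. A clique must lie in a single bag of any decomposition, so no decomposition can have width below 4. The upper and lower bounds meet at 4, so that is the treewidth.

4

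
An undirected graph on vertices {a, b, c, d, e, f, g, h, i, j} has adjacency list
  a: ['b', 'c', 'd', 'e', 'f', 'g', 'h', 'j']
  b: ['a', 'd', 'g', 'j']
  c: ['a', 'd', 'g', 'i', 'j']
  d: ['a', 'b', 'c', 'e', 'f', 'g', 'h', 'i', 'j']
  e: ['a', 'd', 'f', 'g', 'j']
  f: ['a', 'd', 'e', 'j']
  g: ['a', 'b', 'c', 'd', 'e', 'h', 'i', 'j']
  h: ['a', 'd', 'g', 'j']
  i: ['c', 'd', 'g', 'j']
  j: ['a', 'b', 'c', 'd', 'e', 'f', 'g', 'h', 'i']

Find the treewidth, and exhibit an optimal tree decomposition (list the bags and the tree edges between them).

Treewidth 4.
One optimal decomposition is:
Bags: B1 = {a, b, d, g, j}  B2 = {a, c, d, g, j}  B3 = {c, d, g, i, j}  B4 = {a, d, g, h, j}  B5 = {a, d, e, g, j}  B6 = {a, d, e, f, j}
Tree: B1–B2, B2–B3, B2–B4, B4–B5, B5–B6

Every bag has size at most 5, so the width is 5 − 1 = 4 and tw(G) ≤ 4. On the other hand G contains the 5-clique {a, d, e, g, j}. A clique must lie in a single bag of any decomposition, so no decomposition can have width below 4. Therefore the treewidth is 4.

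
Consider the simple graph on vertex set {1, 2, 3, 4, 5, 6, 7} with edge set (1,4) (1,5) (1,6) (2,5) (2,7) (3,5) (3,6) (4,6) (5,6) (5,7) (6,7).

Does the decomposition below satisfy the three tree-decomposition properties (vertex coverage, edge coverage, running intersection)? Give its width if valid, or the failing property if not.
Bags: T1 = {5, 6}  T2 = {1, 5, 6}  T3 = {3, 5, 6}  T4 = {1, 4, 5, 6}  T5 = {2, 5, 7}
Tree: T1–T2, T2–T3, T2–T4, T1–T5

A tree decomposition must satisfy three properties: every vertex lies in some bag; for every edge, both endpoints lie together in some bag; and for every vertex, the bags containing it form a connected subtree. Here edge (7,6) lies in no bag, so the decomposition is invalid.

No — edge (7,6) lies in no bag.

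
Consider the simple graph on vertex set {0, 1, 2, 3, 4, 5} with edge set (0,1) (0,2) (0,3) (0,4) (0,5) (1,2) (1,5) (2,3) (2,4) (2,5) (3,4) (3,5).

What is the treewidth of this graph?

3

A width-3 tree decomposition is:
Bags: B1 = {0, 2, 3, 5}  B2 = {0, 2, 3, 4}  B3 = {0, 1, 2, 5}
Tree: B1–B2, B1–B3
The largest bag has 4 vertices, giving width 3; this decomposition certifies tw(G) ≤ 3. Conversely, {0, 1, 2, 5} is a clique of size 4, and the vertices of any clique must share a bag in every tree decomposition; so some bag has ≥ 4 vertices and tw(G) ≥ 3. Combining the bounds, tw(G) = 3.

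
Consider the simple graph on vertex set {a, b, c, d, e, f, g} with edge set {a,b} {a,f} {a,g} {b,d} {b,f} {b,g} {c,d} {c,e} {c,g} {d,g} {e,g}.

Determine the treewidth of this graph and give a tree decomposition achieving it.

Each bag holds 3 vertices, so the decomposition has width 2, which upper-bounds the treewidth. On the other hand G contains the 3-clique {c, d, g}. A clique must lie in a single bag of any decomposition, so no decomposition can have width below 2. Combining the bounds, tw(G) = 2.

Treewidth 2.
One optimal decomposition is:
Bags: B1 = {a, b, g}  B2 = {b, d, g}  B3 = {a, b, f}  B4 = {c, d, g}  B5 = {c, e, g}
Tree: B1–B2, B1–B3, B2–B4, B4–B5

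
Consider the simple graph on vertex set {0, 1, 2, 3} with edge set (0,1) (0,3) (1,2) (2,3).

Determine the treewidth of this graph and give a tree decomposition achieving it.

Treewidth 2.
One such decomposition:
Bags: B1 = {0, 1, 3}  B2 = {1, 2, 3}
Tree: B1–B2

The largest bag has 3 vertices, giving width 2; this decomposition certifies tw(G) ≤ 2. The edges 1–0–3–2–1 form a cycle, so G is not a tree and its treewidth is at least 2. Hence tw(G) = 2 exactly.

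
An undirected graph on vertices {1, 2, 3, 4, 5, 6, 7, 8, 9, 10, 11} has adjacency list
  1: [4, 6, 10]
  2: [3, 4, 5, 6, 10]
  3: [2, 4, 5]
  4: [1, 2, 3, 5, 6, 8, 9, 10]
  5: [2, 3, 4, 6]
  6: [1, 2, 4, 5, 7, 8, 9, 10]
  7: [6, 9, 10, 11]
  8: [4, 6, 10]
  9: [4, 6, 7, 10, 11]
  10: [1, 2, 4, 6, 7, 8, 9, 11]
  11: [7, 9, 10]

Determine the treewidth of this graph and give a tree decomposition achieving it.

Treewidth 3.
One such decomposition:
Bags: B1 = {2, 4, 5, 6}  B2 = {2, 4, 6, 10}  B3 = {2, 3, 4, 5}  B4 = {1, 4, 6, 10}  B5 = {4, 6, 8, 10}  B6 = {4, 6, 9, 10}  B7 = {6, 7, 9, 10}  B8 = {7, 9, 10, 11}
Tree: B1–B2, B1–B3, B2–B4, B2–B5, B2–B6, B6–B7, B7–B8

Every bag has size at most 4, so the width is 4 − 1 = 3 and tw(G) ≤ 3. On the other hand G contains the 4-clique {7, 9, 10, 11}. A clique must lie in a single bag of any decomposition, so no decomposition can have width below 3. Combining the bounds, tw(G) = 3.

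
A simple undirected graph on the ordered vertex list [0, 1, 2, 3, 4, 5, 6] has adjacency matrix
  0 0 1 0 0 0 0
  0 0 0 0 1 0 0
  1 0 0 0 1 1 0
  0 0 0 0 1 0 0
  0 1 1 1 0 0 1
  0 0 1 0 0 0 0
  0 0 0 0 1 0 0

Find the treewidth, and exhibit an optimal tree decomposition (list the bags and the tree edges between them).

The largest bag has 2 vertices, giving width 1; this decomposition certifies tw(G) ≤ 1. Any graph with an edge has treewidth ≥ 1, and G has the edge 5–2. Combining the bounds, tw(G) = 1.

Treewidth 1.
Bags: B1 = {2, 5}  B2 = {2, 4}  B3 = {3, 4}  B4 = {1, 4}  B5 = {0, 2}  B6 = {4, 6}
Tree: B1–B2, B2–B3, B3–B4, B2–B5, B3–B6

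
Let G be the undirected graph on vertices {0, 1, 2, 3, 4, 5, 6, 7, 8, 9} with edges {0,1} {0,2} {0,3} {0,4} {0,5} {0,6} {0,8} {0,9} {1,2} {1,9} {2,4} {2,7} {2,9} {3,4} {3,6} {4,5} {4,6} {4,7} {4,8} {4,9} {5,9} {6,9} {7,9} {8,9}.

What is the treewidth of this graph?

3

A width-3 tree decomposition is:
Bags: B1 = {0, 4, 5, 9}  B2 = {0, 2, 4, 9}  B3 = {0, 4, 8, 9}  B4 = {0, 4, 6, 9}  B5 = {0, 3, 4, 6}  B6 = {2, 4, 7, 9}  B7 = {0, 1, 2, 9}
Tree: B1–B2, B1–B3, B1–B4, B4–B5, B2–B6, B2–B7
The largest bag has 4 vertices, giving width 3; this decomposition certifies tw(G) ≤ 3. Conversely, {0, 1, 2, 9} is a clique of size 4, and the vertices of any clique must share a bag in every tree decomposition; so some bag has ≥ 4 vertices and tw(G) ≥ 3. Therefore the treewidth is 3.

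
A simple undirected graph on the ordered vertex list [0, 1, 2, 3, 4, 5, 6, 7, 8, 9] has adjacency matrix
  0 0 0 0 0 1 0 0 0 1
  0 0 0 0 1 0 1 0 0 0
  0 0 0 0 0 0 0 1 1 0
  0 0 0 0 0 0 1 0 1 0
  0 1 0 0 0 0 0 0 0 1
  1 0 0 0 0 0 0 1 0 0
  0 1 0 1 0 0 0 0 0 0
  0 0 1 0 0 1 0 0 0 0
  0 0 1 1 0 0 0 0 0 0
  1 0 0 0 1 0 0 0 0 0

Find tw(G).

2

A width-2 tree decomposition is:
Bags: B1 = {2, 3, 8}  B2 = {2, 3, 6}  B3 = {1, 2, 6}  B4 = {1, 2, 4}  B5 = {2, 4, 9}  B6 = {0, 2, 9}  B7 = {0, 2, 5}  B8 = {2, 5, 7}
Tree: B1–B2, B2–B3, B3–B4, B4–B5, B5–B6, B6–B7, B7–B8
The largest bag has 3 vertices, giving width 2; this decomposition certifies tw(G) ≤ 2. For the lower bound, G contains the cycle 2–8–3–6–1–4–9–0–5–7–2, so G is not a forest; only forests have treewidth ≤ 1, hence tw(G) ≥ 2. The upper and lower bounds meet at 2, so that is the treewidth.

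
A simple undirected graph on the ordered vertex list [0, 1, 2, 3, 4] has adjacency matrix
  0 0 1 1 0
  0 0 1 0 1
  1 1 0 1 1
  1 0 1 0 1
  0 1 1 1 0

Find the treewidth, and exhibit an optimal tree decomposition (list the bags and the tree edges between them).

Each bag holds 3 vertices, so the decomposition has width 2, which upper-bounds the treewidth. For the lower bound, the 3 vertices {1, 2, 4} are pairwise adjacent, and any tree decomposition puts a clique entirely inside one bag — forcing width ≥ 2. Hence tw(G) = 2 exactly.

Treewidth 2.
Bags: B1 = {2, 3, 4}  B2 = {0, 2, 3}  B3 = {1, 2, 4}
Tree: B1–B2, B1–B3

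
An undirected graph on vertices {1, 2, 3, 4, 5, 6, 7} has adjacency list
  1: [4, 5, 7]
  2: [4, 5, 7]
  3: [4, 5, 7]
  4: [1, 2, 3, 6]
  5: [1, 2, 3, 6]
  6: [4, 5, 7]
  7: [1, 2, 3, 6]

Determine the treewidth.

3

A width-3 tree decomposition is:
Bags: B1 = {2, 4, 5, 7}  B2 = {4, 5, 6, 7}  B3 = {3, 4, 5, 7}  B4 = {1, 4, 5, 7}
Tree: B1–B2, B2–B3, B3–B4
Every bag has size at most 4, so the width is 4 − 1 = 3 and tw(G) ≤ 3. For the lower bound: the 4 vertex sets {2,4}, {5,6}, {7}, {3} are disjoint, each induces a connected subgraph, and every pair is joined by at least one edge of G. Contracting each set to a single vertex therefore yields K_{4} as a minor, and since treewidth is minor-monotone, tw(G) ≥ tw(K_{4}) = 3. Combining the bounds, tw(G) = 3.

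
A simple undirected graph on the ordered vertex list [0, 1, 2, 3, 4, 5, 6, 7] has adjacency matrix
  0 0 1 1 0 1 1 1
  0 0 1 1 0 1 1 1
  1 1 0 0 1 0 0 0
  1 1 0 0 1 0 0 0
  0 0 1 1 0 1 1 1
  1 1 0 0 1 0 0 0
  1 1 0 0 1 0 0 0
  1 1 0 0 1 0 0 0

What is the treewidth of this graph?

A width-3 tree decomposition is:
Bags: B1 = {0, 1, 4, 5}  B2 = {0, 1, 4, 7}  B3 = {0, 1, 4, 6}  B4 = {0, 1, 3, 4}  B5 = {0, 1, 2, 4}
Tree: B1–B2, B2–B3, B3–B4, B4–B5
Each bag holds 4 vertices, so the decomposition has width 3, which upper-bounds the treewidth. For the lower bound: the 4 vertex sets {4,5}, {0,7}, {1}, {6} are disjoint, each induces a connected subgraph, and every pair is joined by at least one edge of G. Contracting each set to a single vertex therefore yields K_{4} as a minor, and since treewidth is minor-monotone, tw(G) ≥ tw(K_{4}) = 3. Hence tw(G) = 3 exactly.

3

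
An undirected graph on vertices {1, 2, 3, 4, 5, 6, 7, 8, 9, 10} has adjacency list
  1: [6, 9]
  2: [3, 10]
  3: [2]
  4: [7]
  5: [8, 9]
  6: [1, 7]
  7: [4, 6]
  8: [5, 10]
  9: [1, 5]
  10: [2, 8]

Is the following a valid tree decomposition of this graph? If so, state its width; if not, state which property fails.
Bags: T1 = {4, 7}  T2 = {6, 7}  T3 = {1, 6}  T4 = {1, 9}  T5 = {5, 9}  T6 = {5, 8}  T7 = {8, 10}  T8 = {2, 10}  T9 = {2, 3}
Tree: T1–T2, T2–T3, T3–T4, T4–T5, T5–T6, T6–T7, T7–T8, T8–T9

Every vertex of G appears in some bag (union = {1, 2, 3, 4, 5, 6, 7, 8, 9, 10}); every edge is covered by a bag; and for each vertex v the set of bags containing v is connected in the bag tree. The decomposition is therefore valid. The largest bag has 2 vertices, so the width is 1.

Yes; width 1.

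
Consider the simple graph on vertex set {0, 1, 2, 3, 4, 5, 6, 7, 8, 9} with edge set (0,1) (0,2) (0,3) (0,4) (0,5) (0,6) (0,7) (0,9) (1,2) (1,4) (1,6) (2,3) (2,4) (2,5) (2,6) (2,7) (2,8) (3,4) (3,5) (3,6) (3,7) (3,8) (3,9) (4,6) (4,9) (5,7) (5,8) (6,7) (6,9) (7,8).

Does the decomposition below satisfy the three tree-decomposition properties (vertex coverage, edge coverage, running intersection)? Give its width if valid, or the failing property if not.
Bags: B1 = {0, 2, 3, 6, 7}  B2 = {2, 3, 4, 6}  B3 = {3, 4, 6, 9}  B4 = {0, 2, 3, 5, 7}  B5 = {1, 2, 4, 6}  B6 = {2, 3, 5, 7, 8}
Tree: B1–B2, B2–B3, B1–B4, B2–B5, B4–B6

No — edge (0,4) lies in no bag.

A tree decomposition must satisfy three properties: every vertex lies in some bag; for every edge, both endpoints lie together in some bag; and for every vertex, the bags containing it form a connected subtree. Here edge (0,4) lies in no bag, so the decomposition is invalid.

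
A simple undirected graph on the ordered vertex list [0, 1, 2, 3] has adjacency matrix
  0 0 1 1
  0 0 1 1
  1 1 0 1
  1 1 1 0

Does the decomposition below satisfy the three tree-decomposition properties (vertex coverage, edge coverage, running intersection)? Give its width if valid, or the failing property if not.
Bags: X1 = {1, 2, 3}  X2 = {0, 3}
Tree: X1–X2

No — edge (2,0) lies in no bag.

A tree decomposition must satisfy three properties: every vertex lies in some bag; for every edge, both endpoints lie together in some bag; and for every vertex, the bags containing it form a connected subtree. Here edge (2,0) lies in no bag, so the decomposition is invalid.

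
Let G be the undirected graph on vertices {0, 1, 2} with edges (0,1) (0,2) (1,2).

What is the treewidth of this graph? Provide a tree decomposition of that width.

A single bag containing all 3 vertices is trivially a valid decomposition of width 2. On the other hand G contains the 3-clique {0, 1, 2}. A clique must lie in a single bag of any decomposition, so no decomposition can have width below 2. Hence tw(G) = 2 exactly.

Treewidth 2.
One optimal decomposition is:
Bags: B1 = {0, 1, 2}
Tree: (single bag)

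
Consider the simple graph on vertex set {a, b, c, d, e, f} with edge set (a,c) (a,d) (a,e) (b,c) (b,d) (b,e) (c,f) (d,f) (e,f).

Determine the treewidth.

3

A width-3 tree decomposition is:
Bags: B1 = {c, d, e, f}  B2 = {b, c, d, e}  B3 = {a, c, d, e}
Tree: B1–B2, B2–B3
Every bag has size at most 4, so the width is 4 − 1 = 3 and tw(G) ≤ 3. For the lower bound: the 4 vertex sets {e,f}, {b,c}, {d}, {a} are disjoint, each induces a connected subgraph, and every pair is joined by at least one edge of G. Contracting each set to a single vertex therefore yields K_{4} as a minor, and since treewidth is minor-monotone, tw(G) ≥ tw(K_{4}) = 3. Hence tw(G) = 3 exactly.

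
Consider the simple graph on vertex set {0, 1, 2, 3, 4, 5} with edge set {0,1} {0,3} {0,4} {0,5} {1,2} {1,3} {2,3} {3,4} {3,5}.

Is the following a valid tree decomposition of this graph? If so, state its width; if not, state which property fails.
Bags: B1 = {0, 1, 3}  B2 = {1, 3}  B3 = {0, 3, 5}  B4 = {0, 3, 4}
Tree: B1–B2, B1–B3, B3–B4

A tree decomposition must satisfy three properties: every vertex lies in some bag; for every edge, both endpoints lie together in some bag; and for every vertex, the bags containing it form a connected subtree. Here vertex 2 appears in no bag, so the decomposition is invalid.

No — vertex 2 appears in no bag.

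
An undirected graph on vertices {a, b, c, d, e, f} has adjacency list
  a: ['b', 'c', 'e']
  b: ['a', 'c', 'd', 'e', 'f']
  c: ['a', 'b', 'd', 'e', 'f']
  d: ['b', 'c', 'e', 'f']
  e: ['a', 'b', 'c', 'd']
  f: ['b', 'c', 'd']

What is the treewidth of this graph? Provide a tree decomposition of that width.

Treewidth 3.
Bags: B1 = {b, c, d, f}  B2 = {b, c, d, e}  B3 = {a, b, c, e}
Tree: B1–B2, B2–B3

The largest bag has 4 vertices, giving width 3; this decomposition certifies tw(G) ≤ 3. For the lower bound, the 4 vertices {b, c, d, e} are pairwise adjacent, and any tree decomposition puts a clique entirely inside one bag — forcing width ≥ 3. Hence tw(G) = 3 exactly.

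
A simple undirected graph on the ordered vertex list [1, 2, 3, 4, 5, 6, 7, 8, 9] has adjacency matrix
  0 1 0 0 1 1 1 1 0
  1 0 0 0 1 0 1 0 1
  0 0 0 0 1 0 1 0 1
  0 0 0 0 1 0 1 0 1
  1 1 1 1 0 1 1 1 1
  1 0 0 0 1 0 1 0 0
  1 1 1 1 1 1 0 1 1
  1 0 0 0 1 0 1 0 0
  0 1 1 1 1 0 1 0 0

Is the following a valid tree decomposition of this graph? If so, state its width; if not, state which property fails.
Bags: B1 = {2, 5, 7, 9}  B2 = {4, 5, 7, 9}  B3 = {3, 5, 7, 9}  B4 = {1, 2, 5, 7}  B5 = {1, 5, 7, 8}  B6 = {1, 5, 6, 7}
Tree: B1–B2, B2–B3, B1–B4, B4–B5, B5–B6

Yes; width 3.

Checking the three conditions: (i) the bags cover all of {1, 2, 3, 4, 5, 6, 7, 8, 9}; (ii) for each edge, some bag contains both endpoints; (iii) the bags containing any fixed vertex form a subtree. All hold, so the decomposition is valid with width 4 − 1 = 3.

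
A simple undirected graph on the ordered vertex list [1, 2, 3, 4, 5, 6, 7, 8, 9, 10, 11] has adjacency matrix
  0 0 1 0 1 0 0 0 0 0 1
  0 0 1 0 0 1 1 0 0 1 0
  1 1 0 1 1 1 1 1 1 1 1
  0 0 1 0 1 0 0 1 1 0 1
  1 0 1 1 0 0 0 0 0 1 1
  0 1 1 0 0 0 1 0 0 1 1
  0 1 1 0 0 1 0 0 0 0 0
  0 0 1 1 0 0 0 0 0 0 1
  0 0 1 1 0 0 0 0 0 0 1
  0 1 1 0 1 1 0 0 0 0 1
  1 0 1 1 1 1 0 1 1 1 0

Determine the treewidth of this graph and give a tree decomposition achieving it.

Treewidth 3.
One optimal decomposition is:
Bags: B1 = {3, 4, 5, 11}  B2 = {3, 4, 8, 11}  B3 = {3, 5, 10, 11}  B4 = {3, 6, 10, 11}  B5 = {3, 4, 9, 11}  B6 = {1, 3, 5, 11}  B7 = {2, 3, 6, 10}  B8 = {2, 3, 6, 7}
Tree: B1–B2, B1–B3, B3–B4, B2–B5, B1–B6, B4–B7, B7–B8

Every bag has size at most 4, so the width is 4 − 1 = 3 and tw(G) ≤ 3. Conversely, {2, 3, 6, 10} is a clique of size 4, and the vertices of any clique must share a bag in every tree decomposition; so some bag has ≥ 4 vertices and tw(G) ≥ 3. Hence tw(G) = 3 exactly.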